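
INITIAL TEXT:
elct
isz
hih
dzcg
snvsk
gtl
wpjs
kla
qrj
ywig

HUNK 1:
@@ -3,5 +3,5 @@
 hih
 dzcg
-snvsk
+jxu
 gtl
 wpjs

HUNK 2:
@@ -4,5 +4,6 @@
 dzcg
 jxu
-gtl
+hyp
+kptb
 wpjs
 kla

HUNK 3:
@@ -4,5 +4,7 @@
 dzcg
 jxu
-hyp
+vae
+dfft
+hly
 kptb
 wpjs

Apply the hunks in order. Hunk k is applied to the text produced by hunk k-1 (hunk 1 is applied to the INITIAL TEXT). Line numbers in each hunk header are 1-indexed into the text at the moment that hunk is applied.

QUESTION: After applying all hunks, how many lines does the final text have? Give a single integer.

Answer: 13

Derivation:
Hunk 1: at line 3 remove [snvsk] add [jxu] -> 10 lines: elct isz hih dzcg jxu gtl wpjs kla qrj ywig
Hunk 2: at line 4 remove [gtl] add [hyp,kptb] -> 11 lines: elct isz hih dzcg jxu hyp kptb wpjs kla qrj ywig
Hunk 3: at line 4 remove [hyp] add [vae,dfft,hly] -> 13 lines: elct isz hih dzcg jxu vae dfft hly kptb wpjs kla qrj ywig
Final line count: 13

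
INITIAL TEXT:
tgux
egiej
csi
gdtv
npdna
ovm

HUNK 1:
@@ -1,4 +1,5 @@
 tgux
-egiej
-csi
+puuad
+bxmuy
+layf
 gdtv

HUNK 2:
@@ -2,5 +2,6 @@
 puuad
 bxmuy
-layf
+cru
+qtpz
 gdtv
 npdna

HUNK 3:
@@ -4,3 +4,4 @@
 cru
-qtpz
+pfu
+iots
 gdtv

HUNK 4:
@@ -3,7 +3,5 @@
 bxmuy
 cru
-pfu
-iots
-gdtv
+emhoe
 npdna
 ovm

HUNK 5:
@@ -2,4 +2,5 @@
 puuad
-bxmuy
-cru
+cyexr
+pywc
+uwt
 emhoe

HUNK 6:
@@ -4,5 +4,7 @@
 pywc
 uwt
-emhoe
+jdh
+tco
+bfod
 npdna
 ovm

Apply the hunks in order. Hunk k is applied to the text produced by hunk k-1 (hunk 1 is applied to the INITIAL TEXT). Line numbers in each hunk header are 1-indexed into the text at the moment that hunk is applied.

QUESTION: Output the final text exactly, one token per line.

Answer: tgux
puuad
cyexr
pywc
uwt
jdh
tco
bfod
npdna
ovm

Derivation:
Hunk 1: at line 1 remove [egiej,csi] add [puuad,bxmuy,layf] -> 7 lines: tgux puuad bxmuy layf gdtv npdna ovm
Hunk 2: at line 2 remove [layf] add [cru,qtpz] -> 8 lines: tgux puuad bxmuy cru qtpz gdtv npdna ovm
Hunk 3: at line 4 remove [qtpz] add [pfu,iots] -> 9 lines: tgux puuad bxmuy cru pfu iots gdtv npdna ovm
Hunk 4: at line 3 remove [pfu,iots,gdtv] add [emhoe] -> 7 lines: tgux puuad bxmuy cru emhoe npdna ovm
Hunk 5: at line 2 remove [bxmuy,cru] add [cyexr,pywc,uwt] -> 8 lines: tgux puuad cyexr pywc uwt emhoe npdna ovm
Hunk 6: at line 4 remove [emhoe] add [jdh,tco,bfod] -> 10 lines: tgux puuad cyexr pywc uwt jdh tco bfod npdna ovm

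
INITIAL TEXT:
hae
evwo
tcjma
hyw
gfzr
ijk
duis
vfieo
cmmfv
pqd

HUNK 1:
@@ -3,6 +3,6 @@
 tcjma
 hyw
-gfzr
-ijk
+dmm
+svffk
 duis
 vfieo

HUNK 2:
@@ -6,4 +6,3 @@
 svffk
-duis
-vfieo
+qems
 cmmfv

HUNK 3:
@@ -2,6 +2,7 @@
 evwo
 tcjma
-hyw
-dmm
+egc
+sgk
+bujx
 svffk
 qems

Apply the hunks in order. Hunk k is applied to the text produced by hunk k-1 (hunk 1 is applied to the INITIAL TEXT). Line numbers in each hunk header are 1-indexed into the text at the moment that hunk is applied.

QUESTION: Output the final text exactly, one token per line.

Answer: hae
evwo
tcjma
egc
sgk
bujx
svffk
qems
cmmfv
pqd

Derivation:
Hunk 1: at line 3 remove [gfzr,ijk] add [dmm,svffk] -> 10 lines: hae evwo tcjma hyw dmm svffk duis vfieo cmmfv pqd
Hunk 2: at line 6 remove [duis,vfieo] add [qems] -> 9 lines: hae evwo tcjma hyw dmm svffk qems cmmfv pqd
Hunk 3: at line 2 remove [hyw,dmm] add [egc,sgk,bujx] -> 10 lines: hae evwo tcjma egc sgk bujx svffk qems cmmfv pqd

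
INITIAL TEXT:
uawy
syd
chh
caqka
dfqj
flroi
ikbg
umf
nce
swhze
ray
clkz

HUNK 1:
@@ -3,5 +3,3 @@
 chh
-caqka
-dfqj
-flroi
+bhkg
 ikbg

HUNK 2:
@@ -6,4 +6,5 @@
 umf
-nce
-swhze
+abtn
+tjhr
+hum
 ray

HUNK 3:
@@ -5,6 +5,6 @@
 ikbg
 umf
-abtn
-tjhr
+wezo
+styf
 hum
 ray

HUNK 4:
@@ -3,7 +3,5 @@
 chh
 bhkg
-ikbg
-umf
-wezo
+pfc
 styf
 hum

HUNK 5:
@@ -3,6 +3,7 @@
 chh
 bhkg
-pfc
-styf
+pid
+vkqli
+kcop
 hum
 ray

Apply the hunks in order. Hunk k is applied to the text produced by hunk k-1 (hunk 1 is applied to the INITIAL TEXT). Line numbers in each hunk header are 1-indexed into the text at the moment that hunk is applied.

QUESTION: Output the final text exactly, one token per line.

Answer: uawy
syd
chh
bhkg
pid
vkqli
kcop
hum
ray
clkz

Derivation:
Hunk 1: at line 3 remove [caqka,dfqj,flroi] add [bhkg] -> 10 lines: uawy syd chh bhkg ikbg umf nce swhze ray clkz
Hunk 2: at line 6 remove [nce,swhze] add [abtn,tjhr,hum] -> 11 lines: uawy syd chh bhkg ikbg umf abtn tjhr hum ray clkz
Hunk 3: at line 5 remove [abtn,tjhr] add [wezo,styf] -> 11 lines: uawy syd chh bhkg ikbg umf wezo styf hum ray clkz
Hunk 4: at line 3 remove [ikbg,umf,wezo] add [pfc] -> 9 lines: uawy syd chh bhkg pfc styf hum ray clkz
Hunk 5: at line 3 remove [pfc,styf] add [pid,vkqli,kcop] -> 10 lines: uawy syd chh bhkg pid vkqli kcop hum ray clkz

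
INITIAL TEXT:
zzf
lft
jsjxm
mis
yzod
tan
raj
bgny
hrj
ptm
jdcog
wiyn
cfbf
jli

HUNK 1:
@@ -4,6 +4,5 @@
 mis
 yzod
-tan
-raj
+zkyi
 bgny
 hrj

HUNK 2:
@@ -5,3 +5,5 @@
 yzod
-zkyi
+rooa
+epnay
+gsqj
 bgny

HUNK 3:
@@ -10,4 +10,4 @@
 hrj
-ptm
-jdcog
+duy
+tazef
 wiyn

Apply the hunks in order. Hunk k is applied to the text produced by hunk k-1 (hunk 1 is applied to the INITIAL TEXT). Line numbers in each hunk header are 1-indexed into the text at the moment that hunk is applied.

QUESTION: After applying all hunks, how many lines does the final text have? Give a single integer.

Hunk 1: at line 4 remove [tan,raj] add [zkyi] -> 13 lines: zzf lft jsjxm mis yzod zkyi bgny hrj ptm jdcog wiyn cfbf jli
Hunk 2: at line 5 remove [zkyi] add [rooa,epnay,gsqj] -> 15 lines: zzf lft jsjxm mis yzod rooa epnay gsqj bgny hrj ptm jdcog wiyn cfbf jli
Hunk 3: at line 10 remove [ptm,jdcog] add [duy,tazef] -> 15 lines: zzf lft jsjxm mis yzod rooa epnay gsqj bgny hrj duy tazef wiyn cfbf jli
Final line count: 15

Answer: 15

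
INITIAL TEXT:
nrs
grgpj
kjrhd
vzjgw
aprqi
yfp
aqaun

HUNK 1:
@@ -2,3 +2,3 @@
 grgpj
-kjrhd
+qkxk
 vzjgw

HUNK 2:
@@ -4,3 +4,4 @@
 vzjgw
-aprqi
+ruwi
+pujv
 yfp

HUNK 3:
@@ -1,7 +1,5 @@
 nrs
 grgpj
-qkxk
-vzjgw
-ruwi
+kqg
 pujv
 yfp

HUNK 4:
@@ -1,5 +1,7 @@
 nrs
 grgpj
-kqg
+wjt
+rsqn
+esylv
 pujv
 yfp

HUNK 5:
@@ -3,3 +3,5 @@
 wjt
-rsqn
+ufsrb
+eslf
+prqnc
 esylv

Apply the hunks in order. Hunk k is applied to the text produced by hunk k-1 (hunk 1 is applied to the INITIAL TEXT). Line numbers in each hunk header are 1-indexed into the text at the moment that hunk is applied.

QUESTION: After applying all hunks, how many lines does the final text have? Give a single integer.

Hunk 1: at line 2 remove [kjrhd] add [qkxk] -> 7 lines: nrs grgpj qkxk vzjgw aprqi yfp aqaun
Hunk 2: at line 4 remove [aprqi] add [ruwi,pujv] -> 8 lines: nrs grgpj qkxk vzjgw ruwi pujv yfp aqaun
Hunk 3: at line 1 remove [qkxk,vzjgw,ruwi] add [kqg] -> 6 lines: nrs grgpj kqg pujv yfp aqaun
Hunk 4: at line 1 remove [kqg] add [wjt,rsqn,esylv] -> 8 lines: nrs grgpj wjt rsqn esylv pujv yfp aqaun
Hunk 5: at line 3 remove [rsqn] add [ufsrb,eslf,prqnc] -> 10 lines: nrs grgpj wjt ufsrb eslf prqnc esylv pujv yfp aqaun
Final line count: 10

Answer: 10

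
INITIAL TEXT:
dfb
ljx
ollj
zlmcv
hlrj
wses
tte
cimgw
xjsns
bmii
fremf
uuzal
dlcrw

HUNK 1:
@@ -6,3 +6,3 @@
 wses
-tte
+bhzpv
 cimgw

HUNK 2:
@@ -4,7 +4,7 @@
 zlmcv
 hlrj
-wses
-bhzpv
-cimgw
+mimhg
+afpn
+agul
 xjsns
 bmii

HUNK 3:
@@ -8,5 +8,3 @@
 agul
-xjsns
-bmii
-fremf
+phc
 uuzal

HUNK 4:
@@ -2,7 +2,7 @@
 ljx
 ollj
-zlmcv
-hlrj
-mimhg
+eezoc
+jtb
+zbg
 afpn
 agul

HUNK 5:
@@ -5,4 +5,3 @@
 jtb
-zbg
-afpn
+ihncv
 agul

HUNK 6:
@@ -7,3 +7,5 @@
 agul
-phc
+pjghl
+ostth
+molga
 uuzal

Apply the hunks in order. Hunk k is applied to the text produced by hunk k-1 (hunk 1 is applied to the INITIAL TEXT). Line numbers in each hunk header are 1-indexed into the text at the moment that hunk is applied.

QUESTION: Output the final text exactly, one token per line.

Hunk 1: at line 6 remove [tte] add [bhzpv] -> 13 lines: dfb ljx ollj zlmcv hlrj wses bhzpv cimgw xjsns bmii fremf uuzal dlcrw
Hunk 2: at line 4 remove [wses,bhzpv,cimgw] add [mimhg,afpn,agul] -> 13 lines: dfb ljx ollj zlmcv hlrj mimhg afpn agul xjsns bmii fremf uuzal dlcrw
Hunk 3: at line 8 remove [xjsns,bmii,fremf] add [phc] -> 11 lines: dfb ljx ollj zlmcv hlrj mimhg afpn agul phc uuzal dlcrw
Hunk 4: at line 2 remove [zlmcv,hlrj,mimhg] add [eezoc,jtb,zbg] -> 11 lines: dfb ljx ollj eezoc jtb zbg afpn agul phc uuzal dlcrw
Hunk 5: at line 5 remove [zbg,afpn] add [ihncv] -> 10 lines: dfb ljx ollj eezoc jtb ihncv agul phc uuzal dlcrw
Hunk 6: at line 7 remove [phc] add [pjghl,ostth,molga] -> 12 lines: dfb ljx ollj eezoc jtb ihncv agul pjghl ostth molga uuzal dlcrw

Answer: dfb
ljx
ollj
eezoc
jtb
ihncv
agul
pjghl
ostth
molga
uuzal
dlcrw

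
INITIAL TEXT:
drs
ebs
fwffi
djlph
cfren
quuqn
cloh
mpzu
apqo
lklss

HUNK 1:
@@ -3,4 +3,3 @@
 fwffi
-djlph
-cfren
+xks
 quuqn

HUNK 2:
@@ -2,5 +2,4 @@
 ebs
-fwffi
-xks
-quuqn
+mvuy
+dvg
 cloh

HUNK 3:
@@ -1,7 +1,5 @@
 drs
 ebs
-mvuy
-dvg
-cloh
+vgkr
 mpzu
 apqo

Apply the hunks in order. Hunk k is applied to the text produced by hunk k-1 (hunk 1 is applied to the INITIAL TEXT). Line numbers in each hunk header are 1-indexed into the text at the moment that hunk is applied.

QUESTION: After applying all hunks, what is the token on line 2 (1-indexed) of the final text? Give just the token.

Hunk 1: at line 3 remove [djlph,cfren] add [xks] -> 9 lines: drs ebs fwffi xks quuqn cloh mpzu apqo lklss
Hunk 2: at line 2 remove [fwffi,xks,quuqn] add [mvuy,dvg] -> 8 lines: drs ebs mvuy dvg cloh mpzu apqo lklss
Hunk 3: at line 1 remove [mvuy,dvg,cloh] add [vgkr] -> 6 lines: drs ebs vgkr mpzu apqo lklss
Final line 2: ebs

Answer: ebs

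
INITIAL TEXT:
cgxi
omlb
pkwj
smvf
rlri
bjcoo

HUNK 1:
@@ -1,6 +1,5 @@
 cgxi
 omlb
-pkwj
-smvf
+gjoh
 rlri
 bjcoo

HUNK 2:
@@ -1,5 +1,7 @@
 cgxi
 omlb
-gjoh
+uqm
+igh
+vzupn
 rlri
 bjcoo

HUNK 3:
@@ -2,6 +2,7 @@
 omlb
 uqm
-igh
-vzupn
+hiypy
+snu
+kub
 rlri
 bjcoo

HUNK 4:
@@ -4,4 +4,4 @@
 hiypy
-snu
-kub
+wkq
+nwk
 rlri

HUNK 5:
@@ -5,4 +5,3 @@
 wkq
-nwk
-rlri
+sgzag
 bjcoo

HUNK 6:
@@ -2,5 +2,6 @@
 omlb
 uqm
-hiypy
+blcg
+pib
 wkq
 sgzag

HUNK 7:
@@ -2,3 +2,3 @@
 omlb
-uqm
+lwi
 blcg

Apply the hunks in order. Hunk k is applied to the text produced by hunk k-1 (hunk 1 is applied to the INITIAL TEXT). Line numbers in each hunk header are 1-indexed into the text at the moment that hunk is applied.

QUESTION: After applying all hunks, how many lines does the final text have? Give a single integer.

Hunk 1: at line 1 remove [pkwj,smvf] add [gjoh] -> 5 lines: cgxi omlb gjoh rlri bjcoo
Hunk 2: at line 1 remove [gjoh] add [uqm,igh,vzupn] -> 7 lines: cgxi omlb uqm igh vzupn rlri bjcoo
Hunk 3: at line 2 remove [igh,vzupn] add [hiypy,snu,kub] -> 8 lines: cgxi omlb uqm hiypy snu kub rlri bjcoo
Hunk 4: at line 4 remove [snu,kub] add [wkq,nwk] -> 8 lines: cgxi omlb uqm hiypy wkq nwk rlri bjcoo
Hunk 5: at line 5 remove [nwk,rlri] add [sgzag] -> 7 lines: cgxi omlb uqm hiypy wkq sgzag bjcoo
Hunk 6: at line 2 remove [hiypy] add [blcg,pib] -> 8 lines: cgxi omlb uqm blcg pib wkq sgzag bjcoo
Hunk 7: at line 2 remove [uqm] add [lwi] -> 8 lines: cgxi omlb lwi blcg pib wkq sgzag bjcoo
Final line count: 8

Answer: 8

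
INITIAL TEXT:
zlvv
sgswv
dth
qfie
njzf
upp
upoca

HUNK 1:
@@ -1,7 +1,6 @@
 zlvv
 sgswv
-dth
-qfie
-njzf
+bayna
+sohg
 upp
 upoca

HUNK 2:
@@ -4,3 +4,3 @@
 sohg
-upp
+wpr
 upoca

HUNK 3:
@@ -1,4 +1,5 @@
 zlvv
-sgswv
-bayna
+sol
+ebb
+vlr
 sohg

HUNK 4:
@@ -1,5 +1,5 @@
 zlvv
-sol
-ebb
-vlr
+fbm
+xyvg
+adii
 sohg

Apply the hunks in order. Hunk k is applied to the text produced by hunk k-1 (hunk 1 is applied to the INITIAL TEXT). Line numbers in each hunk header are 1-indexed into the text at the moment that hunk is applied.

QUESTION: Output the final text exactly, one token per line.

Hunk 1: at line 1 remove [dth,qfie,njzf] add [bayna,sohg] -> 6 lines: zlvv sgswv bayna sohg upp upoca
Hunk 2: at line 4 remove [upp] add [wpr] -> 6 lines: zlvv sgswv bayna sohg wpr upoca
Hunk 3: at line 1 remove [sgswv,bayna] add [sol,ebb,vlr] -> 7 lines: zlvv sol ebb vlr sohg wpr upoca
Hunk 4: at line 1 remove [sol,ebb,vlr] add [fbm,xyvg,adii] -> 7 lines: zlvv fbm xyvg adii sohg wpr upoca

Answer: zlvv
fbm
xyvg
adii
sohg
wpr
upoca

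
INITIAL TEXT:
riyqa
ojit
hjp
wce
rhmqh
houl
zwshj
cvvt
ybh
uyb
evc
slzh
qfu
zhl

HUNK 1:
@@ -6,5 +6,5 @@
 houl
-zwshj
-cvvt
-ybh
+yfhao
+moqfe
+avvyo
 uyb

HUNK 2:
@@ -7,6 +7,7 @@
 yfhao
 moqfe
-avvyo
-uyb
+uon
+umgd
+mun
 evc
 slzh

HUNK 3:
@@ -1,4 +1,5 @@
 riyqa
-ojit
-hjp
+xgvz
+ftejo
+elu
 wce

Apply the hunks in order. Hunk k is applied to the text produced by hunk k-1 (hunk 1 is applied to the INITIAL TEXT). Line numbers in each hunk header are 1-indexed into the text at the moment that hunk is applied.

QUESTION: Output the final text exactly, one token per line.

Answer: riyqa
xgvz
ftejo
elu
wce
rhmqh
houl
yfhao
moqfe
uon
umgd
mun
evc
slzh
qfu
zhl

Derivation:
Hunk 1: at line 6 remove [zwshj,cvvt,ybh] add [yfhao,moqfe,avvyo] -> 14 lines: riyqa ojit hjp wce rhmqh houl yfhao moqfe avvyo uyb evc slzh qfu zhl
Hunk 2: at line 7 remove [avvyo,uyb] add [uon,umgd,mun] -> 15 lines: riyqa ojit hjp wce rhmqh houl yfhao moqfe uon umgd mun evc slzh qfu zhl
Hunk 3: at line 1 remove [ojit,hjp] add [xgvz,ftejo,elu] -> 16 lines: riyqa xgvz ftejo elu wce rhmqh houl yfhao moqfe uon umgd mun evc slzh qfu zhl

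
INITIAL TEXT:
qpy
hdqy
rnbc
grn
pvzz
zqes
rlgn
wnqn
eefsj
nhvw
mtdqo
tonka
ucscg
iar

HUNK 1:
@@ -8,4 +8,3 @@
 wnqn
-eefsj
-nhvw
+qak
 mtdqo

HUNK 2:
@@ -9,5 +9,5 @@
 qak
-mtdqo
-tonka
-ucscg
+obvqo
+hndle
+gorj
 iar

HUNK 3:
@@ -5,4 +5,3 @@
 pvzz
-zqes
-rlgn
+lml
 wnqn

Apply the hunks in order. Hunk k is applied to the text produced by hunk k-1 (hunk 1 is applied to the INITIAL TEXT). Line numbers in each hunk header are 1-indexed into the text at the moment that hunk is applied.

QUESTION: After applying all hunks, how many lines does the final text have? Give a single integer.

Answer: 12

Derivation:
Hunk 1: at line 8 remove [eefsj,nhvw] add [qak] -> 13 lines: qpy hdqy rnbc grn pvzz zqes rlgn wnqn qak mtdqo tonka ucscg iar
Hunk 2: at line 9 remove [mtdqo,tonka,ucscg] add [obvqo,hndle,gorj] -> 13 lines: qpy hdqy rnbc grn pvzz zqes rlgn wnqn qak obvqo hndle gorj iar
Hunk 3: at line 5 remove [zqes,rlgn] add [lml] -> 12 lines: qpy hdqy rnbc grn pvzz lml wnqn qak obvqo hndle gorj iar
Final line count: 12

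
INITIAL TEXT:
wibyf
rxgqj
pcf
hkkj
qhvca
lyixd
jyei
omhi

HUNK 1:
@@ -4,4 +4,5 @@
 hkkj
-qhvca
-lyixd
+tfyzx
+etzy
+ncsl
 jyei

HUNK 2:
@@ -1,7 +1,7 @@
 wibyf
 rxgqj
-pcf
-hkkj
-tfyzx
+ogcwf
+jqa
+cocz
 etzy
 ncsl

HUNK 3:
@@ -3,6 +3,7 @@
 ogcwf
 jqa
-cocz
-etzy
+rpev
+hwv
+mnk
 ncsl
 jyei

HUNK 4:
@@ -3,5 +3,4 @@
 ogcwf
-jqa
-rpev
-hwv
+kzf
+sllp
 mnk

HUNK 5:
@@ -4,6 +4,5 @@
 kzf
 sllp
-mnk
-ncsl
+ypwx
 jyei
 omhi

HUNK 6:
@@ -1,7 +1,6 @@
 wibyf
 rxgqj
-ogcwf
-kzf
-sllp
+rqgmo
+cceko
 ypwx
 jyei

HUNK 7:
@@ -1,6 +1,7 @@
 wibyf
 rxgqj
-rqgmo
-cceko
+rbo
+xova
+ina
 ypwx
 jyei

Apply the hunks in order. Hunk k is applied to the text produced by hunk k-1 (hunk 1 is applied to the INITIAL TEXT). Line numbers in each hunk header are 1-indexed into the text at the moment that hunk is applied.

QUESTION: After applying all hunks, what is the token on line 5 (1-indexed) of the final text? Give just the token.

Answer: ina

Derivation:
Hunk 1: at line 4 remove [qhvca,lyixd] add [tfyzx,etzy,ncsl] -> 9 lines: wibyf rxgqj pcf hkkj tfyzx etzy ncsl jyei omhi
Hunk 2: at line 1 remove [pcf,hkkj,tfyzx] add [ogcwf,jqa,cocz] -> 9 lines: wibyf rxgqj ogcwf jqa cocz etzy ncsl jyei omhi
Hunk 3: at line 3 remove [cocz,etzy] add [rpev,hwv,mnk] -> 10 lines: wibyf rxgqj ogcwf jqa rpev hwv mnk ncsl jyei omhi
Hunk 4: at line 3 remove [jqa,rpev,hwv] add [kzf,sllp] -> 9 lines: wibyf rxgqj ogcwf kzf sllp mnk ncsl jyei omhi
Hunk 5: at line 4 remove [mnk,ncsl] add [ypwx] -> 8 lines: wibyf rxgqj ogcwf kzf sllp ypwx jyei omhi
Hunk 6: at line 1 remove [ogcwf,kzf,sllp] add [rqgmo,cceko] -> 7 lines: wibyf rxgqj rqgmo cceko ypwx jyei omhi
Hunk 7: at line 1 remove [rqgmo,cceko] add [rbo,xova,ina] -> 8 lines: wibyf rxgqj rbo xova ina ypwx jyei omhi
Final line 5: ina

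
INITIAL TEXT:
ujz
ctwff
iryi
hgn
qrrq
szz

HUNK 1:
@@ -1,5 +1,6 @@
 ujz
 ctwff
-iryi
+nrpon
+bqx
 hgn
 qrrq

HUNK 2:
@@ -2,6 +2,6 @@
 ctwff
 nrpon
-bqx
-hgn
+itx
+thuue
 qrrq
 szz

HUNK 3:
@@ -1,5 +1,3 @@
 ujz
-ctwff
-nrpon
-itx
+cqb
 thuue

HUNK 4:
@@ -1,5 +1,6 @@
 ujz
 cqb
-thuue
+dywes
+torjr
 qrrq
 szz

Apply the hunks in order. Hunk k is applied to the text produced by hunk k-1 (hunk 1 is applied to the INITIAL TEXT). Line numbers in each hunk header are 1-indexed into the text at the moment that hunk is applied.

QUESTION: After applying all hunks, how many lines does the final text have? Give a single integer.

Answer: 6

Derivation:
Hunk 1: at line 1 remove [iryi] add [nrpon,bqx] -> 7 lines: ujz ctwff nrpon bqx hgn qrrq szz
Hunk 2: at line 2 remove [bqx,hgn] add [itx,thuue] -> 7 lines: ujz ctwff nrpon itx thuue qrrq szz
Hunk 3: at line 1 remove [ctwff,nrpon,itx] add [cqb] -> 5 lines: ujz cqb thuue qrrq szz
Hunk 4: at line 1 remove [thuue] add [dywes,torjr] -> 6 lines: ujz cqb dywes torjr qrrq szz
Final line count: 6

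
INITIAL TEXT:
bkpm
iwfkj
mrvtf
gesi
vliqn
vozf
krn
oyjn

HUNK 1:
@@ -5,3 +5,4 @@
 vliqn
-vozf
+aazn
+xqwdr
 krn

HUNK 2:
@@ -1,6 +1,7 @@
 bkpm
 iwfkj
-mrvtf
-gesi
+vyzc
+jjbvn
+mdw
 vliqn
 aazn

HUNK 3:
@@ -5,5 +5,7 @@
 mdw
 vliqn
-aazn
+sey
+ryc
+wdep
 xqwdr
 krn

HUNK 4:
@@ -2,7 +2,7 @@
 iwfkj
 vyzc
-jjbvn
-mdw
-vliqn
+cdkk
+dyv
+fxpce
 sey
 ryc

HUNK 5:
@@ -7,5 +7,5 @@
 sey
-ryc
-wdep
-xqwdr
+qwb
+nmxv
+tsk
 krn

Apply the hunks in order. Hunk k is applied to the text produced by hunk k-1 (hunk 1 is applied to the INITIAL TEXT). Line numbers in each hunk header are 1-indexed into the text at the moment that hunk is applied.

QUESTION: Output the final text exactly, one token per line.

Answer: bkpm
iwfkj
vyzc
cdkk
dyv
fxpce
sey
qwb
nmxv
tsk
krn
oyjn

Derivation:
Hunk 1: at line 5 remove [vozf] add [aazn,xqwdr] -> 9 lines: bkpm iwfkj mrvtf gesi vliqn aazn xqwdr krn oyjn
Hunk 2: at line 1 remove [mrvtf,gesi] add [vyzc,jjbvn,mdw] -> 10 lines: bkpm iwfkj vyzc jjbvn mdw vliqn aazn xqwdr krn oyjn
Hunk 3: at line 5 remove [aazn] add [sey,ryc,wdep] -> 12 lines: bkpm iwfkj vyzc jjbvn mdw vliqn sey ryc wdep xqwdr krn oyjn
Hunk 4: at line 2 remove [jjbvn,mdw,vliqn] add [cdkk,dyv,fxpce] -> 12 lines: bkpm iwfkj vyzc cdkk dyv fxpce sey ryc wdep xqwdr krn oyjn
Hunk 5: at line 7 remove [ryc,wdep,xqwdr] add [qwb,nmxv,tsk] -> 12 lines: bkpm iwfkj vyzc cdkk dyv fxpce sey qwb nmxv tsk krn oyjn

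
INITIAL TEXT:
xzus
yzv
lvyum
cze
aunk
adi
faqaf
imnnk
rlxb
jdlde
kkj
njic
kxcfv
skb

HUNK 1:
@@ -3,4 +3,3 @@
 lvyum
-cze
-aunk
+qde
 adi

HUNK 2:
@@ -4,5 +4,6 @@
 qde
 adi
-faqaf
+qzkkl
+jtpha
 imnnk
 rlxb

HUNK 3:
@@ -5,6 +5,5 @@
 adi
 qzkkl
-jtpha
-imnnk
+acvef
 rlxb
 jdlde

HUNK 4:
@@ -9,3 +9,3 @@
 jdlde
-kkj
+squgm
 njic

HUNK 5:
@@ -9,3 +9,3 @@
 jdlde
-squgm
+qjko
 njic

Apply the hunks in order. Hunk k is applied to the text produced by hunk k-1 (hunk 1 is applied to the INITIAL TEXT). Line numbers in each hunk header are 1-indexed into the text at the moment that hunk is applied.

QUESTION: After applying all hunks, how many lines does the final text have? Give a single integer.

Answer: 13

Derivation:
Hunk 1: at line 3 remove [cze,aunk] add [qde] -> 13 lines: xzus yzv lvyum qde adi faqaf imnnk rlxb jdlde kkj njic kxcfv skb
Hunk 2: at line 4 remove [faqaf] add [qzkkl,jtpha] -> 14 lines: xzus yzv lvyum qde adi qzkkl jtpha imnnk rlxb jdlde kkj njic kxcfv skb
Hunk 3: at line 5 remove [jtpha,imnnk] add [acvef] -> 13 lines: xzus yzv lvyum qde adi qzkkl acvef rlxb jdlde kkj njic kxcfv skb
Hunk 4: at line 9 remove [kkj] add [squgm] -> 13 lines: xzus yzv lvyum qde adi qzkkl acvef rlxb jdlde squgm njic kxcfv skb
Hunk 5: at line 9 remove [squgm] add [qjko] -> 13 lines: xzus yzv lvyum qde adi qzkkl acvef rlxb jdlde qjko njic kxcfv skb
Final line count: 13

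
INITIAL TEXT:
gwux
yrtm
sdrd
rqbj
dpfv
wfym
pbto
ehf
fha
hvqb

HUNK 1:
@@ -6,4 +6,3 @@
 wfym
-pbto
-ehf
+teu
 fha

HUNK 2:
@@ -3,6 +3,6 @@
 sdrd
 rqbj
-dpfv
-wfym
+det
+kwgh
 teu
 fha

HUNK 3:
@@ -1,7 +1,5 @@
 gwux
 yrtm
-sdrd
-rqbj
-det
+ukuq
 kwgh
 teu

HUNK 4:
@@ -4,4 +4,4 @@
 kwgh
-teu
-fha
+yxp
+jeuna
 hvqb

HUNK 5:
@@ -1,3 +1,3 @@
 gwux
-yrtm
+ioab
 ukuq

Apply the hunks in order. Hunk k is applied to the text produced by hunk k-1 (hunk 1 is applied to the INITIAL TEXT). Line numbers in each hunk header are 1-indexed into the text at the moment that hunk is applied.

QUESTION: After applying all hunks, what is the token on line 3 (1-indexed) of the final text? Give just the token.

Hunk 1: at line 6 remove [pbto,ehf] add [teu] -> 9 lines: gwux yrtm sdrd rqbj dpfv wfym teu fha hvqb
Hunk 2: at line 3 remove [dpfv,wfym] add [det,kwgh] -> 9 lines: gwux yrtm sdrd rqbj det kwgh teu fha hvqb
Hunk 3: at line 1 remove [sdrd,rqbj,det] add [ukuq] -> 7 lines: gwux yrtm ukuq kwgh teu fha hvqb
Hunk 4: at line 4 remove [teu,fha] add [yxp,jeuna] -> 7 lines: gwux yrtm ukuq kwgh yxp jeuna hvqb
Hunk 5: at line 1 remove [yrtm] add [ioab] -> 7 lines: gwux ioab ukuq kwgh yxp jeuna hvqb
Final line 3: ukuq

Answer: ukuq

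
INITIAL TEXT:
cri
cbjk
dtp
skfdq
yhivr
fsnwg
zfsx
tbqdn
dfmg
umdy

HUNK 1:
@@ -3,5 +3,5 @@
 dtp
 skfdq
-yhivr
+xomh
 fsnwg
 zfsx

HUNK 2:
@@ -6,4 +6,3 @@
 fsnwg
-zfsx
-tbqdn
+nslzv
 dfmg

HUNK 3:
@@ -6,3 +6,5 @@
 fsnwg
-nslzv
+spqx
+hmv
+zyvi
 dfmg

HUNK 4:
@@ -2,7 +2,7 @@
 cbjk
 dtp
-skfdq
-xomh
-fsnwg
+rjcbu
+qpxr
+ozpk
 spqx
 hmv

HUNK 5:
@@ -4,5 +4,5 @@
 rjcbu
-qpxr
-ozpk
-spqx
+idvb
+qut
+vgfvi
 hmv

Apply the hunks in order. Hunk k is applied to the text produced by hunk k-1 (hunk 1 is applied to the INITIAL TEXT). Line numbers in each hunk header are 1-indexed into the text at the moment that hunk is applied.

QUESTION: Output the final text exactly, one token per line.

Hunk 1: at line 3 remove [yhivr] add [xomh] -> 10 lines: cri cbjk dtp skfdq xomh fsnwg zfsx tbqdn dfmg umdy
Hunk 2: at line 6 remove [zfsx,tbqdn] add [nslzv] -> 9 lines: cri cbjk dtp skfdq xomh fsnwg nslzv dfmg umdy
Hunk 3: at line 6 remove [nslzv] add [spqx,hmv,zyvi] -> 11 lines: cri cbjk dtp skfdq xomh fsnwg spqx hmv zyvi dfmg umdy
Hunk 4: at line 2 remove [skfdq,xomh,fsnwg] add [rjcbu,qpxr,ozpk] -> 11 lines: cri cbjk dtp rjcbu qpxr ozpk spqx hmv zyvi dfmg umdy
Hunk 5: at line 4 remove [qpxr,ozpk,spqx] add [idvb,qut,vgfvi] -> 11 lines: cri cbjk dtp rjcbu idvb qut vgfvi hmv zyvi dfmg umdy

Answer: cri
cbjk
dtp
rjcbu
idvb
qut
vgfvi
hmv
zyvi
dfmg
umdy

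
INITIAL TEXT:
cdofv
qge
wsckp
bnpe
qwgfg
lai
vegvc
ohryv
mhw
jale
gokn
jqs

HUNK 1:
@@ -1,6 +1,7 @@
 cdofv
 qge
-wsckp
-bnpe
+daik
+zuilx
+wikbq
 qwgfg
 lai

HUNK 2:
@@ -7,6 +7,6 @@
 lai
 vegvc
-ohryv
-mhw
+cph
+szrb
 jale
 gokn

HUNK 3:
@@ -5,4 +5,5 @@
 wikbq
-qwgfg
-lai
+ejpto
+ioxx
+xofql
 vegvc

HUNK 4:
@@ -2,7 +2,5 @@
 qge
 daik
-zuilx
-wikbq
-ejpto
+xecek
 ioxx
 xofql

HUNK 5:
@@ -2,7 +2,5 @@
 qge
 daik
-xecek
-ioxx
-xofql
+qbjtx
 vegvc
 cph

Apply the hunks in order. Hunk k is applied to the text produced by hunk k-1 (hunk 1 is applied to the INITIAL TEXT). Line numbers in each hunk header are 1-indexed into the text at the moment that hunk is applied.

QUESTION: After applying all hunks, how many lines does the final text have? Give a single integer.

Answer: 10

Derivation:
Hunk 1: at line 1 remove [wsckp,bnpe] add [daik,zuilx,wikbq] -> 13 lines: cdofv qge daik zuilx wikbq qwgfg lai vegvc ohryv mhw jale gokn jqs
Hunk 2: at line 7 remove [ohryv,mhw] add [cph,szrb] -> 13 lines: cdofv qge daik zuilx wikbq qwgfg lai vegvc cph szrb jale gokn jqs
Hunk 3: at line 5 remove [qwgfg,lai] add [ejpto,ioxx,xofql] -> 14 lines: cdofv qge daik zuilx wikbq ejpto ioxx xofql vegvc cph szrb jale gokn jqs
Hunk 4: at line 2 remove [zuilx,wikbq,ejpto] add [xecek] -> 12 lines: cdofv qge daik xecek ioxx xofql vegvc cph szrb jale gokn jqs
Hunk 5: at line 2 remove [xecek,ioxx,xofql] add [qbjtx] -> 10 lines: cdofv qge daik qbjtx vegvc cph szrb jale gokn jqs
Final line count: 10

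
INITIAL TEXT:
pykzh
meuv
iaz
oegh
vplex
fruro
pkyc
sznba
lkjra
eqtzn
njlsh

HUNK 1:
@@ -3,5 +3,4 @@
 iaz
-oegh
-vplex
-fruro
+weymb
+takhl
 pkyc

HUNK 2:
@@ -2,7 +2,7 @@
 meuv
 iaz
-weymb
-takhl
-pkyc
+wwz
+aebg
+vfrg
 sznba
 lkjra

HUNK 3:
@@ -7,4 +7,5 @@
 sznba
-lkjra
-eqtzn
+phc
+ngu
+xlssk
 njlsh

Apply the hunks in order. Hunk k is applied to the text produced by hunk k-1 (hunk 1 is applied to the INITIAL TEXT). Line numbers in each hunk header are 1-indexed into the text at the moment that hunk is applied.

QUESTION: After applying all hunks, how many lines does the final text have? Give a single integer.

Hunk 1: at line 3 remove [oegh,vplex,fruro] add [weymb,takhl] -> 10 lines: pykzh meuv iaz weymb takhl pkyc sznba lkjra eqtzn njlsh
Hunk 2: at line 2 remove [weymb,takhl,pkyc] add [wwz,aebg,vfrg] -> 10 lines: pykzh meuv iaz wwz aebg vfrg sznba lkjra eqtzn njlsh
Hunk 3: at line 7 remove [lkjra,eqtzn] add [phc,ngu,xlssk] -> 11 lines: pykzh meuv iaz wwz aebg vfrg sznba phc ngu xlssk njlsh
Final line count: 11

Answer: 11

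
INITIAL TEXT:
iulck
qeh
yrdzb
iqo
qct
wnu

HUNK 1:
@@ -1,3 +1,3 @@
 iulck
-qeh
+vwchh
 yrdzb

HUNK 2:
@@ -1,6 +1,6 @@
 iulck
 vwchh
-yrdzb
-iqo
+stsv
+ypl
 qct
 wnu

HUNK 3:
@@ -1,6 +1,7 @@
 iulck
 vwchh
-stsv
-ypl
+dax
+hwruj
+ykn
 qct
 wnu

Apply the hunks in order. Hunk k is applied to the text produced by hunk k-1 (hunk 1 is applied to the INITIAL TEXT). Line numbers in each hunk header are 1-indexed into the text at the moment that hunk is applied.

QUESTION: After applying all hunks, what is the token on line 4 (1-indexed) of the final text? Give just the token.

Answer: hwruj

Derivation:
Hunk 1: at line 1 remove [qeh] add [vwchh] -> 6 lines: iulck vwchh yrdzb iqo qct wnu
Hunk 2: at line 1 remove [yrdzb,iqo] add [stsv,ypl] -> 6 lines: iulck vwchh stsv ypl qct wnu
Hunk 3: at line 1 remove [stsv,ypl] add [dax,hwruj,ykn] -> 7 lines: iulck vwchh dax hwruj ykn qct wnu
Final line 4: hwruj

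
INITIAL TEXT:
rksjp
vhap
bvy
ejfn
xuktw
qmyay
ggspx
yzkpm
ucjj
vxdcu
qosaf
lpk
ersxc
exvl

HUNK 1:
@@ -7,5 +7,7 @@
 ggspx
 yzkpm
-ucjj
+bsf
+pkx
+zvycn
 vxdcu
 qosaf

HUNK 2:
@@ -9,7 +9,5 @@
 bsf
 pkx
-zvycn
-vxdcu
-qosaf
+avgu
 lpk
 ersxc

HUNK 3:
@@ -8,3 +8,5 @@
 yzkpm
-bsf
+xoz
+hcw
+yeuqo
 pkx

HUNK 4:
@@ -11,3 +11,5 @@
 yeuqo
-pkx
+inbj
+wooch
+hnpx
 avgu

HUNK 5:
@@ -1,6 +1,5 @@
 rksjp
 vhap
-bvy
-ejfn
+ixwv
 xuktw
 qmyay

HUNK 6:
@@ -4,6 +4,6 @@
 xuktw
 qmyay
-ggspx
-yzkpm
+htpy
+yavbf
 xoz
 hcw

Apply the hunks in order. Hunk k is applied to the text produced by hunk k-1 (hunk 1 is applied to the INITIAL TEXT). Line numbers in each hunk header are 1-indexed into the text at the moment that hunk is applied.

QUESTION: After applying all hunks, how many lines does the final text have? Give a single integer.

Answer: 17

Derivation:
Hunk 1: at line 7 remove [ucjj] add [bsf,pkx,zvycn] -> 16 lines: rksjp vhap bvy ejfn xuktw qmyay ggspx yzkpm bsf pkx zvycn vxdcu qosaf lpk ersxc exvl
Hunk 2: at line 9 remove [zvycn,vxdcu,qosaf] add [avgu] -> 14 lines: rksjp vhap bvy ejfn xuktw qmyay ggspx yzkpm bsf pkx avgu lpk ersxc exvl
Hunk 3: at line 8 remove [bsf] add [xoz,hcw,yeuqo] -> 16 lines: rksjp vhap bvy ejfn xuktw qmyay ggspx yzkpm xoz hcw yeuqo pkx avgu lpk ersxc exvl
Hunk 4: at line 11 remove [pkx] add [inbj,wooch,hnpx] -> 18 lines: rksjp vhap bvy ejfn xuktw qmyay ggspx yzkpm xoz hcw yeuqo inbj wooch hnpx avgu lpk ersxc exvl
Hunk 5: at line 1 remove [bvy,ejfn] add [ixwv] -> 17 lines: rksjp vhap ixwv xuktw qmyay ggspx yzkpm xoz hcw yeuqo inbj wooch hnpx avgu lpk ersxc exvl
Hunk 6: at line 4 remove [ggspx,yzkpm] add [htpy,yavbf] -> 17 lines: rksjp vhap ixwv xuktw qmyay htpy yavbf xoz hcw yeuqo inbj wooch hnpx avgu lpk ersxc exvl
Final line count: 17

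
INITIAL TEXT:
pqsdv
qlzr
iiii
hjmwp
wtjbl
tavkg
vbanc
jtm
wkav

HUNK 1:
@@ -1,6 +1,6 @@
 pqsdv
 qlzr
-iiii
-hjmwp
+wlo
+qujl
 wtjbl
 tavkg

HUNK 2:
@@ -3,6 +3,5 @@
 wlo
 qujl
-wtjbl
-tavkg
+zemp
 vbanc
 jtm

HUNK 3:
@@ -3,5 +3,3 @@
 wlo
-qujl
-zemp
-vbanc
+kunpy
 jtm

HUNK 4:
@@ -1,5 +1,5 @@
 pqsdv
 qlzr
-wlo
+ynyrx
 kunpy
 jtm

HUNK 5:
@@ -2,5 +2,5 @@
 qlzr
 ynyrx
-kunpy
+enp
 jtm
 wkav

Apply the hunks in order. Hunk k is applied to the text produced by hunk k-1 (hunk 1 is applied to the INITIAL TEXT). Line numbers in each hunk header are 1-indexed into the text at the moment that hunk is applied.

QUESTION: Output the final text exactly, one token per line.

Answer: pqsdv
qlzr
ynyrx
enp
jtm
wkav

Derivation:
Hunk 1: at line 1 remove [iiii,hjmwp] add [wlo,qujl] -> 9 lines: pqsdv qlzr wlo qujl wtjbl tavkg vbanc jtm wkav
Hunk 2: at line 3 remove [wtjbl,tavkg] add [zemp] -> 8 lines: pqsdv qlzr wlo qujl zemp vbanc jtm wkav
Hunk 3: at line 3 remove [qujl,zemp,vbanc] add [kunpy] -> 6 lines: pqsdv qlzr wlo kunpy jtm wkav
Hunk 4: at line 1 remove [wlo] add [ynyrx] -> 6 lines: pqsdv qlzr ynyrx kunpy jtm wkav
Hunk 5: at line 2 remove [kunpy] add [enp] -> 6 lines: pqsdv qlzr ynyrx enp jtm wkav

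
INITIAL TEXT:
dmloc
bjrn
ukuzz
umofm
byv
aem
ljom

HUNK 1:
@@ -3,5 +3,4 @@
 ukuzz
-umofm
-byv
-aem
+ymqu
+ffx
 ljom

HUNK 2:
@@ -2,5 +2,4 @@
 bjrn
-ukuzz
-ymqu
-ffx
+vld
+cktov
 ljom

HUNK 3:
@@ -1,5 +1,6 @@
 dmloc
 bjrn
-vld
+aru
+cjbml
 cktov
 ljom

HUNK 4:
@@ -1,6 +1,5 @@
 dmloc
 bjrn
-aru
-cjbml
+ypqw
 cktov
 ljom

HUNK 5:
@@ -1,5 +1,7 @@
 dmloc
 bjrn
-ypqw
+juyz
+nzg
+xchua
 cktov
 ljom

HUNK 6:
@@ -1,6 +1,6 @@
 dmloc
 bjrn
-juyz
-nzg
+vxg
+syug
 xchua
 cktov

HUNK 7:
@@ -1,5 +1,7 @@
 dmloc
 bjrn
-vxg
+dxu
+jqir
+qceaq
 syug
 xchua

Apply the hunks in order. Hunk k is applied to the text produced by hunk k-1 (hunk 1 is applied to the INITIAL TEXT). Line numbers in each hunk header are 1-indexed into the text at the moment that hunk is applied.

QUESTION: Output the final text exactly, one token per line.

Hunk 1: at line 3 remove [umofm,byv,aem] add [ymqu,ffx] -> 6 lines: dmloc bjrn ukuzz ymqu ffx ljom
Hunk 2: at line 2 remove [ukuzz,ymqu,ffx] add [vld,cktov] -> 5 lines: dmloc bjrn vld cktov ljom
Hunk 3: at line 1 remove [vld] add [aru,cjbml] -> 6 lines: dmloc bjrn aru cjbml cktov ljom
Hunk 4: at line 1 remove [aru,cjbml] add [ypqw] -> 5 lines: dmloc bjrn ypqw cktov ljom
Hunk 5: at line 1 remove [ypqw] add [juyz,nzg,xchua] -> 7 lines: dmloc bjrn juyz nzg xchua cktov ljom
Hunk 6: at line 1 remove [juyz,nzg] add [vxg,syug] -> 7 lines: dmloc bjrn vxg syug xchua cktov ljom
Hunk 7: at line 1 remove [vxg] add [dxu,jqir,qceaq] -> 9 lines: dmloc bjrn dxu jqir qceaq syug xchua cktov ljom

Answer: dmloc
bjrn
dxu
jqir
qceaq
syug
xchua
cktov
ljom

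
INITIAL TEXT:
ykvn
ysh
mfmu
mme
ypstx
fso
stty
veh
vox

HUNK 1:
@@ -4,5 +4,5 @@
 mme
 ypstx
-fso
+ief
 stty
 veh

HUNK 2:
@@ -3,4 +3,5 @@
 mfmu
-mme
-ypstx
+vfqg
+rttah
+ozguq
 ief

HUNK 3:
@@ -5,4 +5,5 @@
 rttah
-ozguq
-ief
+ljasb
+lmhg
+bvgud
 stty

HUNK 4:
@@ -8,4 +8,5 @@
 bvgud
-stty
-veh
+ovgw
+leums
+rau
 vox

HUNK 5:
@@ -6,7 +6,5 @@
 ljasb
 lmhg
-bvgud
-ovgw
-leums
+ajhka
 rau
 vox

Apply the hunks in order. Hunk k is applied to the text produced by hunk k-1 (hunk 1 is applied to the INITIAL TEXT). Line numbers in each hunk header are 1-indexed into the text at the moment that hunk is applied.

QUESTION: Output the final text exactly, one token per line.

Hunk 1: at line 4 remove [fso] add [ief] -> 9 lines: ykvn ysh mfmu mme ypstx ief stty veh vox
Hunk 2: at line 3 remove [mme,ypstx] add [vfqg,rttah,ozguq] -> 10 lines: ykvn ysh mfmu vfqg rttah ozguq ief stty veh vox
Hunk 3: at line 5 remove [ozguq,ief] add [ljasb,lmhg,bvgud] -> 11 lines: ykvn ysh mfmu vfqg rttah ljasb lmhg bvgud stty veh vox
Hunk 4: at line 8 remove [stty,veh] add [ovgw,leums,rau] -> 12 lines: ykvn ysh mfmu vfqg rttah ljasb lmhg bvgud ovgw leums rau vox
Hunk 5: at line 6 remove [bvgud,ovgw,leums] add [ajhka] -> 10 lines: ykvn ysh mfmu vfqg rttah ljasb lmhg ajhka rau vox

Answer: ykvn
ysh
mfmu
vfqg
rttah
ljasb
lmhg
ajhka
rau
vox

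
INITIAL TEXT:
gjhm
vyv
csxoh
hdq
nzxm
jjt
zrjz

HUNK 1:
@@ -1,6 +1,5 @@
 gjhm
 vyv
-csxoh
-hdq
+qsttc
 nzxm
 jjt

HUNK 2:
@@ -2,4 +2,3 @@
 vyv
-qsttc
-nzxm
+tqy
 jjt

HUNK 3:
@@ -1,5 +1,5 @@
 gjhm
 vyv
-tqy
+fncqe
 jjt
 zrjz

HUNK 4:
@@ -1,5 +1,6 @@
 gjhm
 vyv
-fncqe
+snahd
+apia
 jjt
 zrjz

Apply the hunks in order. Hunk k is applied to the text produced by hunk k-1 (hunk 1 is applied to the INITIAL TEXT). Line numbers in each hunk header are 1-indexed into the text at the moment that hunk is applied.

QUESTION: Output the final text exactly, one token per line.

Hunk 1: at line 1 remove [csxoh,hdq] add [qsttc] -> 6 lines: gjhm vyv qsttc nzxm jjt zrjz
Hunk 2: at line 2 remove [qsttc,nzxm] add [tqy] -> 5 lines: gjhm vyv tqy jjt zrjz
Hunk 3: at line 1 remove [tqy] add [fncqe] -> 5 lines: gjhm vyv fncqe jjt zrjz
Hunk 4: at line 1 remove [fncqe] add [snahd,apia] -> 6 lines: gjhm vyv snahd apia jjt zrjz

Answer: gjhm
vyv
snahd
apia
jjt
zrjz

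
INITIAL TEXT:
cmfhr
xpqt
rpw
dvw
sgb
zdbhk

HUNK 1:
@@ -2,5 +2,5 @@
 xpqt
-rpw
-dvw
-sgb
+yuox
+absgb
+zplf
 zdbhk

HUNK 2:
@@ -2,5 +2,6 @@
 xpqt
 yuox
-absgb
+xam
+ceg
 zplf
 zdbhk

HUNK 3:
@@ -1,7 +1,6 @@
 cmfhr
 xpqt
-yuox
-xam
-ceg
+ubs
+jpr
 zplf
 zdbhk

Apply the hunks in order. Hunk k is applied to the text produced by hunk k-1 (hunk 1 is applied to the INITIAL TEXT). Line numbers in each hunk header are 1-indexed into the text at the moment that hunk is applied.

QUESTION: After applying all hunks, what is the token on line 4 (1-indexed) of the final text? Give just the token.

Answer: jpr

Derivation:
Hunk 1: at line 2 remove [rpw,dvw,sgb] add [yuox,absgb,zplf] -> 6 lines: cmfhr xpqt yuox absgb zplf zdbhk
Hunk 2: at line 2 remove [absgb] add [xam,ceg] -> 7 lines: cmfhr xpqt yuox xam ceg zplf zdbhk
Hunk 3: at line 1 remove [yuox,xam,ceg] add [ubs,jpr] -> 6 lines: cmfhr xpqt ubs jpr zplf zdbhk
Final line 4: jpr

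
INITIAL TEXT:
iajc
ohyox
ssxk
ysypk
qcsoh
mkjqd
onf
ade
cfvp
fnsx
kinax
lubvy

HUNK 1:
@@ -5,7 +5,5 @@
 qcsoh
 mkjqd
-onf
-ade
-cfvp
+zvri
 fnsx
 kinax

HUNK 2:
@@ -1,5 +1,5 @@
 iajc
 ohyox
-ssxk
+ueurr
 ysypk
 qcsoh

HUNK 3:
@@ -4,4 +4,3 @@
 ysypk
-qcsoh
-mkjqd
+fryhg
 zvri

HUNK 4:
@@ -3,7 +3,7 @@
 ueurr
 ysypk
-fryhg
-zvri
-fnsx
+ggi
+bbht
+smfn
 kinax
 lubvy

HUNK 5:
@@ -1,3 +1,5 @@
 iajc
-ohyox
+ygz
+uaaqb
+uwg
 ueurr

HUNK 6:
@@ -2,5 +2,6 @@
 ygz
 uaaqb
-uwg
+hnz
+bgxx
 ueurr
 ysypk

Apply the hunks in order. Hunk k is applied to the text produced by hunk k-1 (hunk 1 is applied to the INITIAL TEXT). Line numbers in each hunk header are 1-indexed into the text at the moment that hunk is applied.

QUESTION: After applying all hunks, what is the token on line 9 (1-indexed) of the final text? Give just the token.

Hunk 1: at line 5 remove [onf,ade,cfvp] add [zvri] -> 10 lines: iajc ohyox ssxk ysypk qcsoh mkjqd zvri fnsx kinax lubvy
Hunk 2: at line 1 remove [ssxk] add [ueurr] -> 10 lines: iajc ohyox ueurr ysypk qcsoh mkjqd zvri fnsx kinax lubvy
Hunk 3: at line 4 remove [qcsoh,mkjqd] add [fryhg] -> 9 lines: iajc ohyox ueurr ysypk fryhg zvri fnsx kinax lubvy
Hunk 4: at line 3 remove [fryhg,zvri,fnsx] add [ggi,bbht,smfn] -> 9 lines: iajc ohyox ueurr ysypk ggi bbht smfn kinax lubvy
Hunk 5: at line 1 remove [ohyox] add [ygz,uaaqb,uwg] -> 11 lines: iajc ygz uaaqb uwg ueurr ysypk ggi bbht smfn kinax lubvy
Hunk 6: at line 2 remove [uwg] add [hnz,bgxx] -> 12 lines: iajc ygz uaaqb hnz bgxx ueurr ysypk ggi bbht smfn kinax lubvy
Final line 9: bbht

Answer: bbht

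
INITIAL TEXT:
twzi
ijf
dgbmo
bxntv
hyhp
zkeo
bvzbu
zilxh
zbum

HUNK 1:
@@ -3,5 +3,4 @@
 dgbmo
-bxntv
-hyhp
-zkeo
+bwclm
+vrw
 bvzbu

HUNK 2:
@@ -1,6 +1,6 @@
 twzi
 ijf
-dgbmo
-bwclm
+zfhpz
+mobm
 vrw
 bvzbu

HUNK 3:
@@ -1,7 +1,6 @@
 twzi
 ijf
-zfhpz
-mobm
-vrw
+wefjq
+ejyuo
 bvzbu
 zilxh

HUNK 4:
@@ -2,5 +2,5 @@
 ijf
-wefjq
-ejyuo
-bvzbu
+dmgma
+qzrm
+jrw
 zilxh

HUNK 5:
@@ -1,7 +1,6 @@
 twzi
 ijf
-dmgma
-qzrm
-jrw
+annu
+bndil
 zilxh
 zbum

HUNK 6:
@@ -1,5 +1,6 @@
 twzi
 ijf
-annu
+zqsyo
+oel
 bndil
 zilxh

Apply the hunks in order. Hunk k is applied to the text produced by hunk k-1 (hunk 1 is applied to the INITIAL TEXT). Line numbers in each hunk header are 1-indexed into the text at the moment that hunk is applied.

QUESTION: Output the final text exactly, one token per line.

Answer: twzi
ijf
zqsyo
oel
bndil
zilxh
zbum

Derivation:
Hunk 1: at line 3 remove [bxntv,hyhp,zkeo] add [bwclm,vrw] -> 8 lines: twzi ijf dgbmo bwclm vrw bvzbu zilxh zbum
Hunk 2: at line 1 remove [dgbmo,bwclm] add [zfhpz,mobm] -> 8 lines: twzi ijf zfhpz mobm vrw bvzbu zilxh zbum
Hunk 3: at line 1 remove [zfhpz,mobm,vrw] add [wefjq,ejyuo] -> 7 lines: twzi ijf wefjq ejyuo bvzbu zilxh zbum
Hunk 4: at line 2 remove [wefjq,ejyuo,bvzbu] add [dmgma,qzrm,jrw] -> 7 lines: twzi ijf dmgma qzrm jrw zilxh zbum
Hunk 5: at line 1 remove [dmgma,qzrm,jrw] add [annu,bndil] -> 6 lines: twzi ijf annu bndil zilxh zbum
Hunk 6: at line 1 remove [annu] add [zqsyo,oel] -> 7 lines: twzi ijf zqsyo oel bndil zilxh zbum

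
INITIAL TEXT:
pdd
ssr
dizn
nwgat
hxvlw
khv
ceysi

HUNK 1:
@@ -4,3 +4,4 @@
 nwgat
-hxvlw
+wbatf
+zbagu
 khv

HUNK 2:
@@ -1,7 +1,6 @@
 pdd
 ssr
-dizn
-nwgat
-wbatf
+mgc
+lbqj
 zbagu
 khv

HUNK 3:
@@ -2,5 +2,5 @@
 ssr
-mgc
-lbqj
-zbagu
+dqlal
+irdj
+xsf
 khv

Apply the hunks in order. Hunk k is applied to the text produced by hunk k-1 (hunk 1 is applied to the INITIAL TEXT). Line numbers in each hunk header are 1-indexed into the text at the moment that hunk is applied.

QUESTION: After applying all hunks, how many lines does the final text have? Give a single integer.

Answer: 7

Derivation:
Hunk 1: at line 4 remove [hxvlw] add [wbatf,zbagu] -> 8 lines: pdd ssr dizn nwgat wbatf zbagu khv ceysi
Hunk 2: at line 1 remove [dizn,nwgat,wbatf] add [mgc,lbqj] -> 7 lines: pdd ssr mgc lbqj zbagu khv ceysi
Hunk 3: at line 2 remove [mgc,lbqj,zbagu] add [dqlal,irdj,xsf] -> 7 lines: pdd ssr dqlal irdj xsf khv ceysi
Final line count: 7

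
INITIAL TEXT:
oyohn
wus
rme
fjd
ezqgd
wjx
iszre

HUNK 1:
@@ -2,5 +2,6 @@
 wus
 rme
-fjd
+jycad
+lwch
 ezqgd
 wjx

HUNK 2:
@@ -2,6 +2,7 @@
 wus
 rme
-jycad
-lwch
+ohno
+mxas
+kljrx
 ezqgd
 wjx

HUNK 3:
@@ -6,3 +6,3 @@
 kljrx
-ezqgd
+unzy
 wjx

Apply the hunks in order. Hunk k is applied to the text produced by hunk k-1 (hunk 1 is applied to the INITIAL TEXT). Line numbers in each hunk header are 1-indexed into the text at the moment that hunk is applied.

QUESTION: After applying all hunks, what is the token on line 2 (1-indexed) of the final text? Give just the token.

Answer: wus

Derivation:
Hunk 1: at line 2 remove [fjd] add [jycad,lwch] -> 8 lines: oyohn wus rme jycad lwch ezqgd wjx iszre
Hunk 2: at line 2 remove [jycad,lwch] add [ohno,mxas,kljrx] -> 9 lines: oyohn wus rme ohno mxas kljrx ezqgd wjx iszre
Hunk 3: at line 6 remove [ezqgd] add [unzy] -> 9 lines: oyohn wus rme ohno mxas kljrx unzy wjx iszre
Final line 2: wus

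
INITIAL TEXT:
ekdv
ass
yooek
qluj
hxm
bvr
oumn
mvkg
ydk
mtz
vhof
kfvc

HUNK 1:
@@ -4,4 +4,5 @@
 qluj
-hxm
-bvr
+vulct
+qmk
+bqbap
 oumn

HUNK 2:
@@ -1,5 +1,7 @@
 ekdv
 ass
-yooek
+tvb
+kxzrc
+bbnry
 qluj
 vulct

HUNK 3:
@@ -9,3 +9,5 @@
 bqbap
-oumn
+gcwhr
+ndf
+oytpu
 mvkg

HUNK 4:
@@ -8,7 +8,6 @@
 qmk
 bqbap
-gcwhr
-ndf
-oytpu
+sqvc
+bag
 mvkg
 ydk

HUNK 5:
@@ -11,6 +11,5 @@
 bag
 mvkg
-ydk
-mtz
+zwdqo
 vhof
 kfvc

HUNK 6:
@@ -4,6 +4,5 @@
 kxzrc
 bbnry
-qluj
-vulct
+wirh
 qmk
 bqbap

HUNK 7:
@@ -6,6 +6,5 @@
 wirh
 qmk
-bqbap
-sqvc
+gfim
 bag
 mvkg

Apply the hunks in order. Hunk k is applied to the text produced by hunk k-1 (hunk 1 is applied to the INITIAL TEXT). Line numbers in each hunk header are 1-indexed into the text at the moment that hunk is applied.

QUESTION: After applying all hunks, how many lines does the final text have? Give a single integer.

Hunk 1: at line 4 remove [hxm,bvr] add [vulct,qmk,bqbap] -> 13 lines: ekdv ass yooek qluj vulct qmk bqbap oumn mvkg ydk mtz vhof kfvc
Hunk 2: at line 1 remove [yooek] add [tvb,kxzrc,bbnry] -> 15 lines: ekdv ass tvb kxzrc bbnry qluj vulct qmk bqbap oumn mvkg ydk mtz vhof kfvc
Hunk 3: at line 9 remove [oumn] add [gcwhr,ndf,oytpu] -> 17 lines: ekdv ass tvb kxzrc bbnry qluj vulct qmk bqbap gcwhr ndf oytpu mvkg ydk mtz vhof kfvc
Hunk 4: at line 8 remove [gcwhr,ndf,oytpu] add [sqvc,bag] -> 16 lines: ekdv ass tvb kxzrc bbnry qluj vulct qmk bqbap sqvc bag mvkg ydk mtz vhof kfvc
Hunk 5: at line 11 remove [ydk,mtz] add [zwdqo] -> 15 lines: ekdv ass tvb kxzrc bbnry qluj vulct qmk bqbap sqvc bag mvkg zwdqo vhof kfvc
Hunk 6: at line 4 remove [qluj,vulct] add [wirh] -> 14 lines: ekdv ass tvb kxzrc bbnry wirh qmk bqbap sqvc bag mvkg zwdqo vhof kfvc
Hunk 7: at line 6 remove [bqbap,sqvc] add [gfim] -> 13 lines: ekdv ass tvb kxzrc bbnry wirh qmk gfim bag mvkg zwdqo vhof kfvc
Final line count: 13

Answer: 13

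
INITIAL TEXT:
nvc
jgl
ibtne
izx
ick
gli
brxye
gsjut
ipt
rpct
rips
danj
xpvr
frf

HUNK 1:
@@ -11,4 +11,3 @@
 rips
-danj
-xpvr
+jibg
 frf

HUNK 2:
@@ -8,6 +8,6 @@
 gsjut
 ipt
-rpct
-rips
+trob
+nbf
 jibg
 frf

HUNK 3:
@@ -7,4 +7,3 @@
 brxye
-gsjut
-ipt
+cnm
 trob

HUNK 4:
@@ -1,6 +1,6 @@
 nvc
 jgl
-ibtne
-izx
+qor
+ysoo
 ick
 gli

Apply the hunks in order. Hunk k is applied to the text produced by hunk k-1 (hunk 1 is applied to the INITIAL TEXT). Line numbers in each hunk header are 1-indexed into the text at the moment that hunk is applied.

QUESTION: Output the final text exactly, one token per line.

Hunk 1: at line 11 remove [danj,xpvr] add [jibg] -> 13 lines: nvc jgl ibtne izx ick gli brxye gsjut ipt rpct rips jibg frf
Hunk 2: at line 8 remove [rpct,rips] add [trob,nbf] -> 13 lines: nvc jgl ibtne izx ick gli brxye gsjut ipt trob nbf jibg frf
Hunk 3: at line 7 remove [gsjut,ipt] add [cnm] -> 12 lines: nvc jgl ibtne izx ick gli brxye cnm trob nbf jibg frf
Hunk 4: at line 1 remove [ibtne,izx] add [qor,ysoo] -> 12 lines: nvc jgl qor ysoo ick gli brxye cnm trob nbf jibg frf

Answer: nvc
jgl
qor
ysoo
ick
gli
brxye
cnm
trob
nbf
jibg
frf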